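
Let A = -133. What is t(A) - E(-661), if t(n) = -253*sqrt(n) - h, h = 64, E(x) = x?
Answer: 597 - 253*I*sqrt(133) ≈ 597.0 - 2917.7*I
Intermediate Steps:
t(n) = -64 - 253*sqrt(n) (t(n) = -253*sqrt(n) - 1*64 = -253*sqrt(n) - 64 = -64 - 253*sqrt(n))
t(A) - E(-661) = (-64 - 253*I*sqrt(133)) - 1*(-661) = (-64 - 253*I*sqrt(133)) + 661 = 597 - 253*I*sqrt(133)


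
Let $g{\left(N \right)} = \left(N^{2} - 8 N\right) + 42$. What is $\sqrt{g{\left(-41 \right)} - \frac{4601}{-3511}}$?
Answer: $\frac{\sqrt{25299079282}}{3511} \approx 45.302$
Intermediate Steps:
$g{\left(N \right)} = 42 + N^{2} - 8 N$
$\sqrt{g{\left(-41 \right)} - \frac{4601}{-3511}} = \sqrt{\left(42 + \left(-41\right)^{2} - -328\right) - \frac{4601}{-3511}} = \sqrt{\left(42 + 1681 + 328\right) - - \frac{4601}{3511}} = \sqrt{2051 + \frac{4601}{3511}} = \sqrt{\frac{7205662}{3511}} = \frac{\sqrt{25299079282}}{3511}$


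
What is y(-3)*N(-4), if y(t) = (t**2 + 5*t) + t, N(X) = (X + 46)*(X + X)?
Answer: 3024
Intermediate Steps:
N(X) = 2*X*(46 + X) (N(X) = (46 + X)*(2*X) = 2*X*(46 + X))
y(t) = t**2 + 6*t
y(-3)*N(-4) = (-3*(6 - 3))*(2*(-4)*(46 - 4)) = (-3*3)*(2*(-4)*42) = -9*(-336) = 3024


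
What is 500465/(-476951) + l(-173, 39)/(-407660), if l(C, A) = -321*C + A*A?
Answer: -115615762127/97216922330 ≈ -1.1893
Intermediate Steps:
l(C, A) = A² - 321*C (l(C, A) = -321*C + A² = A² - 321*C)
500465/(-476951) + l(-173, 39)/(-407660) = 500465/(-476951) + (39² - 321*(-173))/(-407660) = 500465*(-1/476951) + (1521 + 55533)*(-1/407660) = -500465/476951 + 57054*(-1/407660) = -500465/476951 - 28527/203830 = -115615762127/97216922330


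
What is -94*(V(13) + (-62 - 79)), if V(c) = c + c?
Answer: 10810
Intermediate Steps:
V(c) = 2*c
-94*(V(13) + (-62 - 79)) = -94*(2*13 + (-62 - 79)) = -94*(26 - 141) = -94*(-115) = 10810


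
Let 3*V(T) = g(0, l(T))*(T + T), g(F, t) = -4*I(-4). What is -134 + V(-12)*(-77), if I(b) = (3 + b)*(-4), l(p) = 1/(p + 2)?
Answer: -9990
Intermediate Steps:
l(p) = 1/(2 + p)
I(b) = -12 - 4*b
g(F, t) = -16 (g(F, t) = -4*(-12 - 4*(-4)) = -4*(-12 + 16) = -4*4 = -16)
V(T) = -32*T/3 (V(T) = (-16*(T + T))/3 = (-32*T)/3 = -32*T/3)
-134 + V(-12)*(-77) = -134 - 32/3*(-12)*(-77) = -134 + 128*(-77) = -134 - 9856 = -9990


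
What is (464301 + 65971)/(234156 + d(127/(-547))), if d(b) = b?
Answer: 290058784/128083205 ≈ 2.2646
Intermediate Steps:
(464301 + 65971)/(234156 + d(127/(-547))) = (464301 + 65971)/(234156 + 127/(-547)) = 530272/(234156 + 127*(-1/547)) = 530272/(234156 - 127/547) = 530272/(128083205/547) = 530272*(547/128083205) = 290058784/128083205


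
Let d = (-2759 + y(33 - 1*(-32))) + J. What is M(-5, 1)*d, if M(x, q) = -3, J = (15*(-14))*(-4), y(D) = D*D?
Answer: -6918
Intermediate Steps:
y(D) = D**2
J = 840 (J = -210*(-4) = 840)
d = 2306 (d = (-2759 + (33 - 1*(-32))**2) + 840 = (-2759 + (33 + 32)**2) + 840 = (-2759 + 65**2) + 840 = (-2759 + 4225) + 840 = 1466 + 840 = 2306)
M(-5, 1)*d = -3*2306 = -6918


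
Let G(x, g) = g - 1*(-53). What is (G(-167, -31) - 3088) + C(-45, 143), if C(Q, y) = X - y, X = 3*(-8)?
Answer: -3233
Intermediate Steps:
G(x, g) = 53 + g (G(x, g) = g + 53 = 53 + g)
X = -24
C(Q, y) = -24 - y
(G(-167, -31) - 3088) + C(-45, 143) = ((53 - 31) - 3088) + (-24 - 1*143) = (22 - 3088) + (-24 - 143) = -3066 - 167 = -3233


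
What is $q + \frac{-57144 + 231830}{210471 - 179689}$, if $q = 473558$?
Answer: $\frac{7288618521}{15391} \approx 4.7356 \cdot 10^{5}$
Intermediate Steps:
$q + \frac{-57144 + 231830}{210471 - 179689} = 473558 + \frac{-57144 + 231830}{210471 - 179689} = 473558 + \frac{174686}{30782} = 473558 + 174686 \cdot \frac{1}{30782} = 473558 + \frac{87343}{15391} = \frac{7288618521}{15391}$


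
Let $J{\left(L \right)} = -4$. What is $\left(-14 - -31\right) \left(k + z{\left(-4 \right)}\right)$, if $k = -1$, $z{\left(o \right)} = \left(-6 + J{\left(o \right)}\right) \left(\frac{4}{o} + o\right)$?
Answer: $833$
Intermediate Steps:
$z{\left(o \right)} = - \frac{40}{o} - 10 o$ ($z{\left(o \right)} = \left(-6 - 4\right) \left(\frac{4}{o} + o\right) = - 10 \left(o + \frac{4}{o}\right) = - \frac{40}{o} - 10 o$)
$\left(-14 - -31\right) \left(k + z{\left(-4 \right)}\right) = \left(-14 - -31\right) \left(-1 - \left(-40 + \frac{40}{-4}\right)\right) = \left(-14 + 31\right) \left(-1 + \left(\left(-40\right) \left(- \frac{1}{4}\right) + 40\right)\right) = 17 \left(-1 + \left(10 + 40\right)\right) = 17 \left(-1 + 50\right) = 17 \cdot 49 = 833$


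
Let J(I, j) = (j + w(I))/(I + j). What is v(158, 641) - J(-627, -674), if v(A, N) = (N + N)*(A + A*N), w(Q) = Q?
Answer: 130040951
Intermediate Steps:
J(I, j) = 1 (J(I, j) = (j + I)/(I + j) = (I + j)/(I + j) = 1)
v(A, N) = 2*N*(A + A*N) (v(A, N) = (2*N)*(A + A*N) = 2*N*(A + A*N))
v(158, 641) - J(-627, -674) = 2*158*641*(1 + 641) - 1*1 = 2*158*641*642 - 1 = 130040952 - 1 = 130040951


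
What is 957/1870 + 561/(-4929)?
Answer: 111151/279310 ≈ 0.39795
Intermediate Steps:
957/1870 + 561/(-4929) = 957*(1/1870) + 561*(-1/4929) = 87/170 - 187/1643 = 111151/279310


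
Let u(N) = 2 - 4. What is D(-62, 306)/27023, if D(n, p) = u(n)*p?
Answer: -612/27023 ≈ -0.022647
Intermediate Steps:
u(N) = -2
D(n, p) = -2*p
D(-62, 306)/27023 = -2*306/27023 = -612*1/27023 = -612/27023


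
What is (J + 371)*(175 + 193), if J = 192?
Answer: 207184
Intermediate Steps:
(J + 371)*(175 + 193) = (192 + 371)*(175 + 193) = 563*368 = 207184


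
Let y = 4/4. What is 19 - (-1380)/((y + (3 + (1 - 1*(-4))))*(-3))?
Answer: -289/9 ≈ -32.111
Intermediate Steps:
y = 1 (y = 4*(1/4) = 1)
19 - (-1380)/((y + (3 + (1 - 1*(-4))))*(-3)) = 19 - (-1380)/((1 + (3 + (1 - 1*(-4))))*(-3)) = 19 - (-1380)/((1 + (3 + (1 + 4)))*(-3)) = 19 - (-1380)/((1 + (3 + 5))*(-3)) = 19 - (-1380)/((1 + 8)*(-3)) = 19 - (-1380)/(9*(-3)) = 19 - (-1380)/(-27) = 19 - (-1380)*(-1)/27 = 19 - 30*46/27 = 19 - 460/9 = -289/9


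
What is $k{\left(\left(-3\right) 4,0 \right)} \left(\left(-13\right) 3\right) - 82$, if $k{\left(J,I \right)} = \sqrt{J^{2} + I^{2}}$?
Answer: $-550$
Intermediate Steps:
$k{\left(J,I \right)} = \sqrt{I^{2} + J^{2}}$
$k{\left(\left(-3\right) 4,0 \right)} \left(\left(-13\right) 3\right) - 82 = \sqrt{0^{2} + \left(\left(-3\right) 4\right)^{2}} \left(\left(-13\right) 3\right) - 82 = \sqrt{0 + \left(-12\right)^{2}} \left(-39\right) - 82 = \sqrt{0 + 144} \left(-39\right) - 82 = \sqrt{144} \left(-39\right) - 82 = 12 \left(-39\right) - 82 = -468 - 82 = -550$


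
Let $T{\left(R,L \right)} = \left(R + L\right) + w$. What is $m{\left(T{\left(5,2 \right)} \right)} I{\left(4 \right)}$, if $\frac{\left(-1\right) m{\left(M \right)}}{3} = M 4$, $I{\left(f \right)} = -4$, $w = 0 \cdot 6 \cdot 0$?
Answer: $336$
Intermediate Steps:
$w = 0$ ($w = 0 \cdot 0 = 0$)
$T{\left(R,L \right)} = L + R$ ($T{\left(R,L \right)} = \left(R + L\right) + 0 = \left(L + R\right) + 0 = L + R$)
$m{\left(M \right)} = - 12 M$ ($m{\left(M \right)} = - 3 M 4 = - 3 \cdot 4 M = - 12 M$)
$m{\left(T{\left(5,2 \right)} \right)} I{\left(4 \right)} = - 12 \left(2 + 5\right) \left(-4\right) = \left(-12\right) 7 \left(-4\right) = \left(-84\right) \left(-4\right) = 336$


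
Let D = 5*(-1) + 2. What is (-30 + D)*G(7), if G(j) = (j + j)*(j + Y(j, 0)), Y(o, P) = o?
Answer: -6468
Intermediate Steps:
D = -3 (D = -5 + 2 = -3)
G(j) = 4*j² (G(j) = (j + j)*(j + j) = (2*j)*(2*j) = 4*j²)
(-30 + D)*G(7) = (-30 - 3)*(4*7²) = -132*49 = -33*196 = -6468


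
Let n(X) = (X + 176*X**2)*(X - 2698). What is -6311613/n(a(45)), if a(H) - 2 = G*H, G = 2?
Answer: 6311613/3882304136 ≈ 0.0016257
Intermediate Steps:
a(H) = 2 + 2*H
n(X) = (-2698 + X)*(X + 176*X**2) (n(X) = (X + 176*X**2)*(-2698 + X) = (-2698 + X)*(X + 176*X**2))
-6311613/n(a(45)) = -6311613*1/((2 + 2*45)*(-2698 - 474847*(2 + 2*45) + 176*(2 + 2*45)**2)) = -6311613*1/((2 + 90)*(-2698 - 474847*(2 + 90) + 176*(2 + 90)**2)) = -6311613*1/(92*(-2698 - 474847*92 + 176*92**2)) = -6311613*1/(92*(-2698 - 43685924 + 176*8464)) = -6311613*1/(92*(-2698 - 43685924 + 1489664)) = -6311613/(92*(-42198958)) = -6311613/(-3882304136) = -6311613*(-1/3882304136) = 6311613/3882304136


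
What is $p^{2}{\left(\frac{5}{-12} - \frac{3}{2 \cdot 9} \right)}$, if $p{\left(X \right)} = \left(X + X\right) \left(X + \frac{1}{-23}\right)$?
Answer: $\frac{1466521}{2742336} \approx 0.53477$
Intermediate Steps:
$p{\left(X \right)} = 2 X \left(- \frac{1}{23} + X\right)$ ($p{\left(X \right)} = 2 X \left(X - \frac{1}{23}\right) = 2 X \left(- \frac{1}{23} + X\right)$)
$p^{2}{\left(\frac{5}{-12} - \frac{3}{2 \cdot 9} \right)} = \left(\frac{2 \left(\frac{5}{-12} - \frac{3}{2 \cdot 9}\right) \left(-1 + 23 \left(\frac{5}{-12} - \frac{3}{2 \cdot 9}\right)\right)}{23}\right)^{2} = \left(\frac{2 \left(5 \left(- \frac{1}{12}\right) - \frac{3}{18}\right) \left(-1 + 23 \left(5 \left(- \frac{1}{12}\right) - \frac{3}{18}\right)\right)}{23}\right)^{2} = \left(\frac{2 \left(- \frac{5}{12} - \frac{1}{6}\right) \left(-1 + 23 \left(- \frac{5}{12} - \frac{1}{6}\right)\right)}{23}\right)^{2} = \left(\frac{2}{23} \left(- \frac{7}{12}\right) \left(-1 + 23 \left(- \frac{7}{12}\right)\right)\right)^{2} = \left(\frac{2}{23} \left(- \frac{7}{12}\right) \left(-1 - \frac{161}{12}\right)\right)^{2} = \left(\frac{2}{23} \left(- \frac{7}{12}\right) \left(- \frac{173}{12}\right)\right)^{2} = \left(\frac{1211}{1656}\right)^{2} = \frac{1466521}{2742336}$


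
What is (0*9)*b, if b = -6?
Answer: 0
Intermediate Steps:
(0*9)*b = (0*9)*(-6) = 0*(-6) = 0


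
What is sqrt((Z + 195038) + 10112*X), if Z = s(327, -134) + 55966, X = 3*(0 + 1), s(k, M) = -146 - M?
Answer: 4*sqrt(17583) ≈ 530.40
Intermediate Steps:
X = 3 (X = 3*1 = 3)
Z = 55954 (Z = (-146 - 1*(-134)) + 55966 = (-146 + 134) + 55966 = -12 + 55966 = 55954)
sqrt((Z + 195038) + 10112*X) = sqrt((55954 + 195038) + 10112*3) = sqrt(250992 + 30336) = sqrt(281328) = 4*sqrt(17583)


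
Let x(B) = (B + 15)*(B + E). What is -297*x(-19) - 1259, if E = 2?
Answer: -21455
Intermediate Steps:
x(B) = (2 + B)*(15 + B) (x(B) = (B + 15)*(B + 2) = (15 + B)*(2 + B) = (2 + B)*(15 + B))
-297*x(-19) - 1259 = -297*(30 + (-19)**2 + 17*(-19)) - 1259 = -297*(30 + 361 - 323) - 1259 = -297*68 - 1259 = -20196 - 1259 = -21455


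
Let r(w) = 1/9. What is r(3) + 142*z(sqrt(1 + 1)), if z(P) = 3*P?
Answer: 1/9 + 426*sqrt(2) ≈ 602.57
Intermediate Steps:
r(w) = 1/9
r(3) + 142*z(sqrt(1 + 1)) = 1/9 + 142*(3*sqrt(1 + 1)) = 1/9 + 142*(3*sqrt(2)) = 1/9 + 426*sqrt(2)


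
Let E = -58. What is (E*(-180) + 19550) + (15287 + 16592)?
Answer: 61869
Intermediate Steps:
(E*(-180) + 19550) + (15287 + 16592) = (-58*(-180) + 19550) + (15287 + 16592) = (10440 + 19550) + 31879 = 29990 + 31879 = 61869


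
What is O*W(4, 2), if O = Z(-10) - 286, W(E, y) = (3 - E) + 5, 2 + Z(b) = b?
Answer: -1192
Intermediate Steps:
Z(b) = -2 + b
W(E, y) = 8 - E
O = -298 (O = (-2 - 10) - 286 = -12 - 286 = -298)
O*W(4, 2) = -298*(8 - 1*4) = -298*(8 - 4) = -298*4 = -1192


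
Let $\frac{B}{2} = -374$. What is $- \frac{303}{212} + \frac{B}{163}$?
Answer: $- \frac{207965}{34556} \approx -6.0182$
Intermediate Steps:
$B = -748$ ($B = 2 \left(-374\right) = -748$)
$- \frac{303}{212} + \frac{B}{163} = - \frac{303}{212} - \frac{748}{163} = - \frac{207965}{34556}$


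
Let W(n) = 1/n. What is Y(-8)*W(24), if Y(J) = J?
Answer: -⅓ ≈ -0.33333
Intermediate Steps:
Y(-8)*W(24) = -8/24 = -8*1/24 = -⅓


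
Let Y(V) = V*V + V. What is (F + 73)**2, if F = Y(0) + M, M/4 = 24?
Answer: 28561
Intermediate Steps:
M = 96 (M = 4*24 = 96)
Y(V) = V + V**2 (Y(V) = V**2 + V = V + V**2)
F = 96 (F = 0*(1 + 0) + 96 = 0*1 + 96 = 0 + 96 = 96)
(F + 73)**2 = (96 + 73)**2 = 169**2 = 28561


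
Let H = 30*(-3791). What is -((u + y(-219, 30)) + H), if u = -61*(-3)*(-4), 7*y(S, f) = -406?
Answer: 114520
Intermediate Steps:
y(S, f) = -58 (y(S, f) = (⅐)*(-406) = -58)
u = -732 (u = 183*(-4) = -732)
H = -113730
-((u + y(-219, 30)) + H) = -((-732 - 58) - 113730) = -(-790 - 113730) = -1*(-114520) = 114520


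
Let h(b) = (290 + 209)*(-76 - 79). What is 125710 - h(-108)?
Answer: 203055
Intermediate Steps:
h(b) = -77345 (h(b) = 499*(-155) = -77345)
125710 - h(-108) = 125710 - 1*(-77345) = 125710 + 77345 = 203055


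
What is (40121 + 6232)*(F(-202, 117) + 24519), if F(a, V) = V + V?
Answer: 1147375809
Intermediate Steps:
F(a, V) = 2*V
(40121 + 6232)*(F(-202, 117) + 24519) = (40121 + 6232)*(2*117 + 24519) = 46353*(234 + 24519) = 46353*24753 = 1147375809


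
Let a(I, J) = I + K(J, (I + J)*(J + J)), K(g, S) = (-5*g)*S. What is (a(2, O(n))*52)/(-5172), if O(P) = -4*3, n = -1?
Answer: -187226/1293 ≈ -144.80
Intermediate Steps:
O(P) = -12
K(g, S) = -5*S*g
a(I, J) = I - 10*J²*(I + J) (a(I, J) = I - 5*(I + J)*(J + J)*J = I - 5*(I + J)*(2*J)*J = I - 5*2*J*(I + J)*J = I - 10*J²*(I + J))
(a(2, O(n))*52)/(-5172) = ((2 - 10*(-12)²*(2 - 12))*52)/(-5172) = ((2 - 10*144*(-10))*52)*(-1/5172) = ((2 + 14400)*52)*(-1/5172) = (14402*52)*(-1/5172) = 748904*(-1/5172) = -187226/1293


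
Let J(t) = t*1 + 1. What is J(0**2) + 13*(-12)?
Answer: -155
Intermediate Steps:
J(t) = 1 + t (J(t) = t + 1 = 1 + t)
J(0**2) + 13*(-12) = (1 + 0**2) + 13*(-12) = (1 + 0) - 156 = 1 - 156 = -155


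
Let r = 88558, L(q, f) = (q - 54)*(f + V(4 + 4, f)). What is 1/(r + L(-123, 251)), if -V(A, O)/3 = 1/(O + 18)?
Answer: 269/11871770 ≈ 2.2659e-5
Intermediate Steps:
V(A, O) = -3/(18 + O) (V(A, O) = -3/(O + 18) = -3/(18 + O))
L(q, f) = (-54 + q)*(f - 3/(18 + f)) (L(q, f) = (q - 54)*(f - 3/(18 + f)) = (-54 + q)*(f - 3/(18 + f)))
1/(r + L(-123, 251)) = 1/(88558 + (162 - 3*(-123) + 251*(-54 - 123)*(18 + 251))/(18 + 251)) = 1/(88558 + (162 + 369 + 251*(-177)*269)/269) = 1/(88558 + (162 + 369 - 11950863)/269) = 1/(88558 + (1/269)*(-11950332)) = 1/(88558 - 11950332/269) = 1/(11871770/269) = 269/11871770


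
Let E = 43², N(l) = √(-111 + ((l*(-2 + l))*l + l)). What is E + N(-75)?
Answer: 1849 + I*√433311 ≈ 1849.0 + 658.26*I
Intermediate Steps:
N(l) = √(-111 + l + l²*(-2 + l)) (N(l) = √(-111 + (l²*(-2 + l) + l)) = √(-111 + (l + l²*(-2 + l))) = √(-111 + l + l²*(-2 + l)))
E = 1849
E + N(-75) = 1849 + √(-111 - 75 + (-75)³ - 2*(-75)²) = 1849 + √(-111 - 75 - 421875 - 2*5625) = 1849 + √(-111 - 75 - 421875 - 11250) = 1849 + √(-433311) = 1849 + I*√433311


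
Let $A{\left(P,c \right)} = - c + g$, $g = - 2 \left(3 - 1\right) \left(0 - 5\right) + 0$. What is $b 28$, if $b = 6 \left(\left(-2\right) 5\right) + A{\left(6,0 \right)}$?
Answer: $-1120$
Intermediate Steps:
$g = 20$ ($g = - 2 \cdot 2 \left(-5\right) + 0 = \left(-2\right) \left(-10\right) + 0 = 20 + 0 = 20$)
$A{\left(P,c \right)} = 20 - c$ ($A{\left(P,c \right)} = - c + 20 = 20 - c$)
$b = -40$ ($b = 6 \left(\left(-2\right) 5\right) + \left(20 - 0\right) = 6 \left(-10\right) + \left(20 + 0\right) = -60 + 20 = -40$)
$b 28 = \left(-40\right) 28 = -1120$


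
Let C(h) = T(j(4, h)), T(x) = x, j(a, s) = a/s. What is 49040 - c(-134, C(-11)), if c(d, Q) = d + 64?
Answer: 49110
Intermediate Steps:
C(h) = 4/h
c(d, Q) = 64 + d
49040 - c(-134, C(-11)) = 49040 - (64 - 134) = 49040 - 1*(-70) = 49040 + 70 = 49110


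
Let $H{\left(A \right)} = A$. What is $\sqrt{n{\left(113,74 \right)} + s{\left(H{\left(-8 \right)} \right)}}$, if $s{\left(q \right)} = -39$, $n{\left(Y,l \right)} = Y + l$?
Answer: $2 \sqrt{37} \approx 12.166$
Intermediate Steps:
$\sqrt{n{\left(113,74 \right)} + s{\left(H{\left(-8 \right)} \right)}} = \sqrt{\left(113 + 74\right) - 39} = \sqrt{187 - 39} = \sqrt{148} = 2 \sqrt{37}$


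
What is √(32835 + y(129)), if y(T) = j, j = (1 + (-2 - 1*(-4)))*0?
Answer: √32835 ≈ 181.20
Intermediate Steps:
j = 0 (j = (1 + (-2 + 4))*0 = (1 + 2)*0 = 3*0 = 0)
y(T) = 0
√(32835 + y(129)) = √(32835 + 0) = √32835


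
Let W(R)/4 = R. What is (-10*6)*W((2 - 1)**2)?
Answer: -240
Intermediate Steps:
W(R) = 4*R
(-10*6)*W((2 - 1)**2) = (-10*6)*(4*(2 - 1)**2) = -240*1**2 = -240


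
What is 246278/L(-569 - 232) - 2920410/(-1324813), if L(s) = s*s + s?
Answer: 1098835512007/424470085200 ≈ 2.5887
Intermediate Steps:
L(s) = s + s² (L(s) = s² + s = s + s²)
246278/L(-569 - 232) - 2920410/(-1324813) = 246278/(((-569 - 232)*(1 + (-569 - 232)))) - 2920410/(-1324813) = 246278/((-801*(1 - 801))) - 2920410*(-1/1324813) = 246278/((-801*(-800))) + 2920410/1324813 = 246278/640800 + 2920410/1324813 = 246278*(1/640800) + 2920410/1324813 = 123139/320400 + 2920410/1324813 = 1098835512007/424470085200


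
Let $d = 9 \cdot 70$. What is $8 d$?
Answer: $5040$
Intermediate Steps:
$d = 630$
$8 d = 8 \cdot 630 = 5040$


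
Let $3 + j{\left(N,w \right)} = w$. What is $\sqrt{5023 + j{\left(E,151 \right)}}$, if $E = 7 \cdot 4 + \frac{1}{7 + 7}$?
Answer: $\sqrt{5171} \approx 71.91$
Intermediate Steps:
$E = \frac{393}{14}$ ($E = 28 + \frac{1}{14} = \frac{393}{14} \approx 28.071$)
$j{\left(N,w \right)} = -3 + w$
$\sqrt{5023 + j{\left(E,151 \right)}} = \sqrt{5023 + \left(-3 + 151\right)} = \sqrt{5023 + 148} = \sqrt{5171}$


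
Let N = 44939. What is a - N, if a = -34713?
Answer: -79652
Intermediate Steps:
a - N = -34713 - 1*44939 = -34713 - 44939 = -79652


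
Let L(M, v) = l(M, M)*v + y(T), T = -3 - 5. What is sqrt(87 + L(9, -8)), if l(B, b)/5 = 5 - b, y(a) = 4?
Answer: sqrt(251) ≈ 15.843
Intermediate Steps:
T = -8
l(B, b) = 25 - 5*b (l(B, b) = 5*(5 - b) = 25 - 5*b)
L(M, v) = 4 + v*(25 - 5*M) (L(M, v) = (25 - 5*M)*v + 4 = v*(25 - 5*M) + 4 = 4 + v*(25 - 5*M))
sqrt(87 + L(9, -8)) = sqrt(87 + (4 - 5*(-8)*(-5 + 9))) = sqrt(87 + (4 - 5*(-8)*4)) = sqrt(87 + (4 + 160)) = sqrt(87 + 164) = sqrt(251)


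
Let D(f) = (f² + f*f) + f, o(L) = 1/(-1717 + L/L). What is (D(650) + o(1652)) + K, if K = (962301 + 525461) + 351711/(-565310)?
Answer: 1131788474113067/485035980 ≈ 2.3334e+6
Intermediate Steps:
o(L) = -1/1716 (o(L) = 1/(-1717 + 1) = 1/(-1716) = -1/1716)
D(f) = f + 2*f² (D(f) = (f² + f²) + f = 2*f² + f = f + 2*f²)
K = 841046384509/565310 (K = 1487762 + 351711*(-1/565310) = 1487762 - 351711/565310 = 841046384509/565310 ≈ 1.4878e+6)
(D(650) + o(1652)) + K = (650*(1 + 2*650) - 1/1716) + 841046384509/565310 = (650*(1 + 1300) - 1/1716) + 841046384509/565310 = (650*1301 - 1/1716) + 841046384509/565310 = (845650 - 1/1716) + 841046384509/565310 = 1451135399/1716 + 841046384509/565310 = 1131788474113067/485035980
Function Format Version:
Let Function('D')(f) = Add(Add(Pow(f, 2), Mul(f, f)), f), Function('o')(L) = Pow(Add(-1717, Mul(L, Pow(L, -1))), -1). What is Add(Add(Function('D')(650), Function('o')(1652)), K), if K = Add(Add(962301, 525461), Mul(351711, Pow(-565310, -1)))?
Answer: Rational(1131788474113067, 485035980) ≈ 2.3334e+6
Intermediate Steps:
Function('o')(L) = Rational(-1, 1716) (Function('o')(L) = Pow(Add(-1717, 1), -1) = Pow(-1716, -1) = Rational(-1, 1716))
Function('D')(f) = Add(f, Mul(2, Pow(f, 2))) (Function('D')(f) = Add(Add(Pow(f, 2), Pow(f, 2)), f) = Add(Mul(2, Pow(f, 2)), f) = Add(f, Mul(2, Pow(f, 2))))
K = Rational(841046384509, 565310) (K = Add(1487762, Mul(351711, Rational(-1, 565310))) = Add(1487762, Rational(-351711, 565310)) = Rational(841046384509, 565310) ≈ 1.4878e+6)
Add(Add(Function('D')(650), Function('o')(1652)), K) = Add(Add(Mul(650, Add(1, Mul(2, 650))), Rational(-1, 1716)), Rational(841046384509, 565310)) = Add(Add(Mul(650, Add(1, 1300)), Rational(-1, 1716)), Rational(841046384509, 565310)) = Add(Add(Mul(650, 1301), Rational(-1, 1716)), Rational(841046384509, 565310)) = Add(Add(845650, Rational(-1, 1716)), Rational(841046384509, 565310)) = Add(Rational(1451135399, 1716), Rational(841046384509, 565310)) = Rational(1131788474113067, 485035980)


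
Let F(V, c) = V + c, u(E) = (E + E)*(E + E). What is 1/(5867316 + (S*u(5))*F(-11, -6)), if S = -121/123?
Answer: 123/721885568 ≈ 1.7039e-7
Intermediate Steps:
S = -121/123 (S = -121*1/123 = -121/123 ≈ -0.98374)
u(E) = 4*E² (u(E) = (2*E)*(2*E) = 4*E²)
1/(5867316 + (S*u(5))*F(-11, -6)) = 1/(5867316 + (-484*5²/123)*(-11 - 6)) = 1/(5867316 - 484*25/123*(-17)) = 1/(5867316 - 121/123*100*(-17)) = 1/(5867316 - 12100/123*(-17)) = 1/(5867316 + 205700/123) = 1/(721885568/123) = 123/721885568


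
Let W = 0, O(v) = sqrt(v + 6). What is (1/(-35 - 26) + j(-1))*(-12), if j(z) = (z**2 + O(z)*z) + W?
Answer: -720/61 + 12*sqrt(5) ≈ 15.030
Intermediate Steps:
O(v) = sqrt(6 + v)
j(z) = z**2 + z*sqrt(6 + z) (j(z) = (z**2 + sqrt(6 + z)*z) + 0 = (z**2 + z*sqrt(6 + z)) + 0 = z**2 + z*sqrt(6 + z))
(1/(-35 - 26) + j(-1))*(-12) = (1/(-35 - 26) - (-1 + sqrt(6 - 1)))*(-12) = (1/(-61) - (-1 + sqrt(5)))*(-12) = (-1/61 + (1 - sqrt(5)))*(-12) = (60/61 - sqrt(5))*(-12) = -720/61 + 12*sqrt(5)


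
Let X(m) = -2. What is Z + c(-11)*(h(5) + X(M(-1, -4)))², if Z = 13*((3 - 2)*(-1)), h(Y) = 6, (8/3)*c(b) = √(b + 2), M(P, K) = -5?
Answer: -13 + 18*I ≈ -13.0 + 18.0*I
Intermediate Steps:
c(b) = 3*√(2 + b)/8 (c(b) = 3*√(b + 2)/8 = 3*√(2 + b)/8)
Z = -13 (Z = 13*(1*(-1)) = 13*(-1) = -13)
Z + c(-11)*(h(5) + X(M(-1, -4)))² = -13 + (3*√(2 - 11)/8)*(6 - 2)² = -13 + (3*√(-9)/8)*4² = -13 + (3*(3*I)/8)*16 = -13 + (9*I/8)*16 = -13 + 18*I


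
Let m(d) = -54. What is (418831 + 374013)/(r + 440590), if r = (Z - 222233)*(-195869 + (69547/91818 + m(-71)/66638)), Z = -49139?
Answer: 303191864713881/20326493422420756729 ≈ 1.4916e-5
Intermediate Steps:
r = 81305299744727024026/1529641971 (r = (-49139 - 222233)*(-195869 + (69547/91818 - 54/66638)) = -271372*(-195869 + (69547*(1/91818) - 54*1/66638)) = -271372*(-195869 + (69547/91818 - 27/33319)) = -271372*(-195869 + 2314757407/3059283942) = -271372*(-599216571678191/3059283942) = 81305299744727024026/1529641971 ≈ 5.3153e+10)
(418831 + 374013)/(r + 440590) = (418831 + 374013)/(81305299744727024026/1529641971 + 440590) = 792844/(81305973689683026916/1529641971) = 792844*(1529641971/81305973689683026916) = 303191864713881/20326493422420756729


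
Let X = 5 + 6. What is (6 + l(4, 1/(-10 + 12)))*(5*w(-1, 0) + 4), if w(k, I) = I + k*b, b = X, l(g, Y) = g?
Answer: -510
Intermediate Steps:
X = 11
b = 11
w(k, I) = I + 11*k (w(k, I) = I + k*11 = I + 11*k)
(6 + l(4, 1/(-10 + 12)))*(5*w(-1, 0) + 4) = (6 + 4)*(5*(0 + 11*(-1)) + 4) = 10*(5*(0 - 11) + 4) = 10*(5*(-11) + 4) = 10*(-55 + 4) = 10*(-51) = -510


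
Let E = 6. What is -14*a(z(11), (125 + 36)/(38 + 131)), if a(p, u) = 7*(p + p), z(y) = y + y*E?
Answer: -15092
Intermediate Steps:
z(y) = 7*y (z(y) = y + y*6 = y + 6*y = 7*y)
a(p, u) = 14*p (a(p, u) = 7*(2*p) = 14*p)
-14*a(z(11), (125 + 36)/(38 + 131)) = -196*7*11 = -196*77 = -14*1078 = -15092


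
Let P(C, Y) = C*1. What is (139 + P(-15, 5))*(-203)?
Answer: -25172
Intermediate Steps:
P(C, Y) = C
(139 + P(-15, 5))*(-203) = (139 - 15)*(-203) = 124*(-203) = -25172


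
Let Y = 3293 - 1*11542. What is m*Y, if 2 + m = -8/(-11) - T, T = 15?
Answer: 1476571/11 ≈ 1.3423e+5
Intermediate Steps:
Y = -8249 (Y = 3293 - 11542 = -8249)
m = -179/11 (m = -2 + (-8/(-11) - 1*15) = -2 + (-8*(-1/11) - 15) = -2 + (8/11 - 15) = -2 - 157/11 = -179/11 ≈ -16.273)
m*Y = -179/11*(-8249) = 1476571/11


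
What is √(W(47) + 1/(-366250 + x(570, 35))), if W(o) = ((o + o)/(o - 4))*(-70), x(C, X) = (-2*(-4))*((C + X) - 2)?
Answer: I*√36960100176776114/15541318 ≈ 12.37*I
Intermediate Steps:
x(C, X) = -16 + 8*C + 8*X (x(C, X) = 8*(-2 + C + X) = -16 + 8*C + 8*X)
W(o) = -140*o/(-4 + o) (W(o) = ((2*o)/(-4 + o))*(-70) = (2*o/(-4 + o))*(-70) = -140*o/(-4 + o))
√(W(47) + 1/(-366250 + x(570, 35))) = √(-140*47/(-4 + 47) + 1/(-366250 + (-16 + 8*570 + 8*35))) = √(-140*47/43 + 1/(-366250 + (-16 + 4560 + 280))) = √(-140*47*1/43 + 1/(-366250 + 4824)) = √(-6580/43 + 1/(-361426)) = √(-6580/43 - 1/361426) = √(-2378183123/15541318) = I*√36960100176776114/15541318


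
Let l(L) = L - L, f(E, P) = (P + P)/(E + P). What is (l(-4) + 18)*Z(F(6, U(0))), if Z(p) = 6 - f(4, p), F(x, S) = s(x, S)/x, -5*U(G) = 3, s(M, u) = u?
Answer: 1416/13 ≈ 108.92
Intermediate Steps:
U(G) = -⅗ (U(G) = -⅕*3 = -⅗)
F(x, S) = S/x
f(E, P) = 2*P/(E + P) (f(E, P) = (2*P)/(E + P) = 2*P/(E + P))
Z(p) = 6 - 2*p/(4 + p)
l(L) = 0
(l(-4) + 18)*Z(F(6, U(0))) = (0 + 18)*(4*(6 - ⅗/6)/(4 - ⅗/6)) = 18*(4*(6 - ⅗*⅙)/(4 - ⅗*⅙)) = 18*(4*(6 - ⅒)/(4 - ⅒)) = 18*(4*(59/10)/(39/10)) = 18*(4*(10/39)*(59/10)) = 18*(236/39) = 1416/13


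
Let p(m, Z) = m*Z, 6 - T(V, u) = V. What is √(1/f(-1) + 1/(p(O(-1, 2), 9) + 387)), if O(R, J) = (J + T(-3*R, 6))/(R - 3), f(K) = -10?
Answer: I*√2443210/5010 ≈ 0.31199*I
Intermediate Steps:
T(V, u) = 6 - V
O(R, J) = (6 + J + 3*R)/(-3 + R) (O(R, J) = (J + (6 - (-3)*R))/(R - 3) = (J + (6 + 3*R))/(-3 + R) = (6 + J + 3*R)/(-3 + R))
p(m, Z) = Z*m
√(1/f(-1) + 1/(p(O(-1, 2), 9) + 387)) = √(1/(-10) + 1/(9*((6 + 2 + 3*(-1))/(-3 - 1)) + 387)) = √(-⅒ + 1/(9*((6 + 2 - 3)/(-4)) + 387)) = √(-⅒ + 1/(9*(-¼*5) + 387)) = √(-⅒ + 1/(9*(-5/4) + 387)) = √(-⅒ + 1/(-45/4 + 387)) = √(-⅒ + 1/(1503/4)) = √(-⅒ + 4/1503) = √(-1463/15030) = I*√2443210/5010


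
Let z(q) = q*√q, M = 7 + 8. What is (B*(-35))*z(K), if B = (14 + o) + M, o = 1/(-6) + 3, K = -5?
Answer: 33425*I*√5/6 ≈ 12457.0*I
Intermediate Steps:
M = 15
z(q) = q^(3/2)
o = 17/6 (o = -⅙ + 3 = 17/6 ≈ 2.8333)
B = 191/6 (B = (14 + 17/6) + 15 = 101/6 + 15 = 191/6 ≈ 31.833)
(B*(-35))*z(K) = ((191/6)*(-35))*(-5)^(3/2) = -(-33425)*I*√5/6 = 33425*I*√5/6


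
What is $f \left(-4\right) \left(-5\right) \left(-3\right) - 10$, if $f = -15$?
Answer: $890$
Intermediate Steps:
$f \left(-4\right) \left(-5\right) \left(-3\right) - 10 = - 15 \left(-4\right) \left(-5\right) \left(-3\right) - 10 = - 15 \cdot 20 \left(-3\right) - 10 = \left(-15\right) \left(-60\right) - 10 = 900 - 10 = 890$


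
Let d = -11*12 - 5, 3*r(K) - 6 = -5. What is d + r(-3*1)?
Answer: -410/3 ≈ -136.67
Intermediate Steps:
r(K) = ⅓ (r(K) = 2 + (⅓)*(-5) = 2 - 5/3 = ⅓)
d = -137 (d = -132 - 5 = -137)
d + r(-3*1) = -137 + ⅓ = -410/3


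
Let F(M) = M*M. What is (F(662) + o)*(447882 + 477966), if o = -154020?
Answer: 263148221952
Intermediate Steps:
F(M) = M²
(F(662) + o)*(447882 + 477966) = (662² - 154020)*(447882 + 477966) = (438244 - 154020)*925848 = 284224*925848 = 263148221952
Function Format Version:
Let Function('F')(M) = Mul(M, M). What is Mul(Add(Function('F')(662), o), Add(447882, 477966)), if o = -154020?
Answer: 263148221952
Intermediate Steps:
Function('F')(M) = Pow(M, 2)
Mul(Add(Function('F')(662), o), Add(447882, 477966)) = Mul(Add(Pow(662, 2), -154020), Add(447882, 477966)) = Mul(Add(438244, -154020), 925848) = Mul(284224, 925848) = 263148221952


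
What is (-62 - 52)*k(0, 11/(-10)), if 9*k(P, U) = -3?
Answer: 38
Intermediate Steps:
k(P, U) = -⅓ (k(P, U) = (⅑)*(-3) = -⅓)
(-62 - 52)*k(0, 11/(-10)) = (-62 - 52)*(-⅓) = -114*(-⅓) = 38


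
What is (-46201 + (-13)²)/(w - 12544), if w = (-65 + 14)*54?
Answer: 23016/7649 ≈ 3.0090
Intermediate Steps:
w = -2754 (w = -51*54 = -2754)
(-46201 + (-13)²)/(w - 12544) = (-46201 + (-13)²)/(-2754 - 12544) = (-46201 + 169)/(-15298) = -46032*(-1/15298) = 23016/7649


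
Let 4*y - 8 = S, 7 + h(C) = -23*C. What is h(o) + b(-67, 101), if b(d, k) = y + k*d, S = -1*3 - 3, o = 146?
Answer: -20263/2 ≈ -10132.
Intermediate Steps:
S = -6 (S = -3 - 3 = -6)
h(C) = -7 - 23*C
y = 1/2 (y = 2 + (1/4)*(-6) = 2 - 3/2 = 1/2 ≈ 0.50000)
b(d, k) = 1/2 + d*k (b(d, k) = 1/2 + k*d = 1/2 + d*k)
h(o) + b(-67, 101) = (-7 - 23*146) + (1/2 - 67*101) = (-7 - 3358) + (1/2 - 6767) = -3365 - 13533/2 = -20263/2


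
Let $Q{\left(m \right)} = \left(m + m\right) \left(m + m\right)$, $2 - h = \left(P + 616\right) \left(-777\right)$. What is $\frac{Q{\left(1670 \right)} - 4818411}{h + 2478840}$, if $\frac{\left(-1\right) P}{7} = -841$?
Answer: $\frac{6337189}{7531673} \approx 0.8414$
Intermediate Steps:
$P = 5887$ ($P = \left(-7\right) \left(-841\right) = 5887$)
$h = 5052833$ ($h = 2 - \left(5887 + 616\right) \left(-777\right) = 2 - 6503 \left(-777\right) = 2 - -5052831 = 2 + 5052831 = 5052833$)
$Q{\left(m \right)} = 4 m^{2}$ ($Q{\left(m \right)} = 2 m 2 m = 4 m^{2}$)
$\frac{Q{\left(1670 \right)} - 4818411}{h + 2478840} = \frac{4 \cdot 1670^{2} - 4818411}{5052833 + 2478840} = \frac{4 \cdot 2788900 - 4818411}{7531673} = \left(11155600 - 4818411\right) \frac{1}{7531673} = 6337189 \cdot \frac{1}{7531673} = \frac{6337189}{7531673}$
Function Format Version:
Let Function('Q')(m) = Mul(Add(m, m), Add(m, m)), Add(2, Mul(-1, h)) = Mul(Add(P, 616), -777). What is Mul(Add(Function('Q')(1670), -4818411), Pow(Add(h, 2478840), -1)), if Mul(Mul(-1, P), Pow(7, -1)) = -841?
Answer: Rational(6337189, 7531673) ≈ 0.84140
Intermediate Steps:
P = 5887 (P = Mul(-7, -841) = 5887)
h = 5052833 (h = Add(2, Mul(-1, Mul(Add(5887, 616), -777))) = Add(2, Mul(-1, Mul(6503, -777))) = Add(2, Mul(-1, -5052831)) = Add(2, 5052831) = 5052833)
Function('Q')(m) = Mul(4, Pow(m, 2)) (Function('Q')(m) = Mul(Mul(2, m), Mul(2, m)) = Mul(4, Pow(m, 2)))
Mul(Add(Function('Q')(1670), -4818411), Pow(Add(h, 2478840), -1)) = Mul(Add(Mul(4, Pow(1670, 2)), -4818411), Pow(Add(5052833, 2478840), -1)) = Mul(Add(Mul(4, 2788900), -4818411), Pow(7531673, -1)) = Mul(Add(11155600, -4818411), Rational(1, 7531673)) = Mul(6337189, Rational(1, 7531673)) = Rational(6337189, 7531673)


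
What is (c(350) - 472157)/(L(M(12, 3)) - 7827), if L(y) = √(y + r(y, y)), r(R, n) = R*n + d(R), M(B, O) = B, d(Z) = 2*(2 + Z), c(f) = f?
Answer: 3692833389/61261745 + 943614*√46/61261745 ≈ 60.384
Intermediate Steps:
d(Z) = 4 + 2*Z
r(R, n) = 4 + 2*R + R*n (r(R, n) = R*n + (4 + 2*R) = 4 + 2*R + R*n)
L(y) = √(4 + y² + 3*y) (L(y) = √(y + (4 + 2*y + y*y)) = √(y + (4 + 2*y + y²)) = √(y + (4 + y² + 2*y)) = √(4 + y² + 3*y))
(c(350) - 472157)/(L(M(12, 3)) - 7827) = (350 - 472157)/(√(4 + 12² + 3*12) - 7827) = -471807/(√(4 + 144 + 36) - 7827) = -471807/(√184 - 7827) = -471807/(2*√46 - 7827) = -471807/(-7827 + 2*√46)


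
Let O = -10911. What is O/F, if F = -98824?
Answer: 10911/98824 ≈ 0.11041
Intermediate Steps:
O/F = -10911/(-98824) = -10911*(-1/98824) = 10911/98824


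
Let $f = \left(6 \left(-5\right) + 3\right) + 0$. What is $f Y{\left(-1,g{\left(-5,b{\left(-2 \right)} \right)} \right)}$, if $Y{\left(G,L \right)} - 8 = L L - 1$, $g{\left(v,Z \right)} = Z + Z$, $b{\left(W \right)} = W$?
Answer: $-621$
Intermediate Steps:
$g{\left(v,Z \right)} = 2 Z$
$f = -27$ ($f = \left(-30 + 3\right) + 0 = -27 + 0 = -27$)
$Y{\left(G,L \right)} = 7 + L^{2}$ ($Y{\left(G,L \right)} = 8 + \left(L L - 1\right) = 8 + \left(L^{2} - 1\right) = 8 + \left(-1 + L^{2}\right) = 7 + L^{2}$)
$f Y{\left(-1,g{\left(-5,b{\left(-2 \right)} \right)} \right)} = - 27 \left(7 + \left(2 \left(-2\right)\right)^{2}\right) = - 27 \left(7 + \left(-4\right)^{2}\right) = - 27 \left(7 + 16\right) = \left(-27\right) 23 = -621$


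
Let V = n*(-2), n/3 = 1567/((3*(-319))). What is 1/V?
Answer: 319/3134 ≈ 0.10179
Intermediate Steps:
n = -1567/319 (n = 3*(1567/((3*(-319)))) = 3*(1567/(-957)) = 3*(1567*(-1/957)) = 3*(-1567/957) = -1567/319 ≈ -4.9122)
V = 3134/319 (V = -1567/319*(-2) = 3134/319 ≈ 9.8244)
1/V = 1/(3134/319) = 319/3134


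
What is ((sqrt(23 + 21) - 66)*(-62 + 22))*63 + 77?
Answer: 166397 - 5040*sqrt(11) ≈ 1.4968e+5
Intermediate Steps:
((sqrt(23 + 21) - 66)*(-62 + 22))*63 + 77 = ((sqrt(44) - 66)*(-40))*63 + 77 = ((2*sqrt(11) - 66)*(-40))*63 + 77 = ((-66 + 2*sqrt(11))*(-40))*63 + 77 = (2640 - 80*sqrt(11))*63 + 77 = (166320 - 5040*sqrt(11)) + 77 = 166397 - 5040*sqrt(11)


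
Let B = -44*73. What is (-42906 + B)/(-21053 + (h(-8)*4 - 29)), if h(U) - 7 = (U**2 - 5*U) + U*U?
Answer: 23059/10191 ≈ 2.2627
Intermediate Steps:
h(U) = 7 - 5*U + 2*U**2 (h(U) = 7 + ((U**2 - 5*U) + U*U) = 7 + ((U**2 - 5*U) + U**2) = 7 + (-5*U + 2*U**2) = 7 - 5*U + 2*U**2)
B = -3212
(-42906 + B)/(-21053 + (h(-8)*4 - 29)) = (-42906 - 3212)/(-21053 + ((7 - 5*(-8) + 2*(-8)**2)*4 - 29)) = -46118/(-21053 + ((7 + 40 + 2*64)*4 - 29)) = -46118/(-21053 + ((7 + 40 + 128)*4 - 29)) = -46118/(-21053 + (175*4 - 29)) = -46118/(-21053 + (700 - 29)) = -46118/(-21053 + 671) = -46118/(-20382) = -46118*(-1/20382) = 23059/10191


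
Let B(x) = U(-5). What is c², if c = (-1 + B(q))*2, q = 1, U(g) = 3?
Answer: 16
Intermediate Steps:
B(x) = 3
c = 4 (c = (-1 + 3)*2 = 2*2 = 4)
c² = 4² = 16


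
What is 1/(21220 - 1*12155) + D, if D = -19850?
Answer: -179940249/9065 ≈ -19850.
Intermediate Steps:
1/(21220 - 1*12155) + D = 1/(21220 - 1*12155) - 19850 = 1/(21220 - 12155) - 19850 = 1/9065 - 19850 = -179940249/9065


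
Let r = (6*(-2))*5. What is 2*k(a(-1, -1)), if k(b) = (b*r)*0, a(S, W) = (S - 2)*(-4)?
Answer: 0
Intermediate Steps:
r = -60 (r = -12*5 = -60)
a(S, W) = 8 - 4*S (a(S, W) = (-2 + S)*(-4) = 8 - 4*S)
k(b) = 0 (k(b) = (b*(-60))*0 = -60*b*0 = 0)
2*k(a(-1, -1)) = 2*0 = 0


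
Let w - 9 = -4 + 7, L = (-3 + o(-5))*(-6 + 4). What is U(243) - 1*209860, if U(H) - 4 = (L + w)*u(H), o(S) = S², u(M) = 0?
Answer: -209856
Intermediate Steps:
L = -44 (L = (-3 + (-5)²)*(-6 + 4) = (-3 + 25)*(-2) = 22*(-2) = -44)
w = 12 (w = 9 + (-4 + 7) = 9 + 3 = 12)
U(H) = 4 (U(H) = 4 + (-44 + 12)*0 = 4 - 32*0 = 4 + 0 = 4)
U(243) - 1*209860 = 4 - 1*209860 = 4 - 209860 = -209856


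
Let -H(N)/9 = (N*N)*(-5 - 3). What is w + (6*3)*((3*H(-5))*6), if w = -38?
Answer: 583162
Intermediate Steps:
H(N) = 72*N² (H(N) = -9*N*N*(-5 - 3) = -9*N²*(-8) = -(-72)*N² = 72*N²)
w + (6*3)*((3*H(-5))*6) = -38 + (6*3)*((3*(72*(-5)²))*6) = -38 + 18*((3*(72*25))*6) = -38 + 18*((3*1800)*6) = -38 + 18*(5400*6) = -38 + 18*32400 = -38 + 583200 = 583162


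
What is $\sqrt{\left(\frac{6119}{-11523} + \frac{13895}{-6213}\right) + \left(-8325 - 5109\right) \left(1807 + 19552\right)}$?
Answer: $\frac{i \sqrt{163409606975077383459486}}{23864133} \approx 16939.0 i$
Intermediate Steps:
$\sqrt{\left(\frac{6119}{-11523} + \frac{13895}{-6213}\right) + \left(-8325 - 5109\right) \left(1807 + 19552\right)} = \sqrt{\left(6119 \left(- \frac{1}{11523}\right) + 13895 \left(- \frac{1}{6213}\right)\right) - 286936806} = \sqrt{\left(- \frac{6119}{11523} - \frac{13895}{6213}\right) - 286936806} = \sqrt{- \frac{66043144}{23864133} - 286936806} = \sqrt{- \frac{6847498167022342}{23864133}} = \frac{i \sqrt{163409606975077383459486}}{23864133}$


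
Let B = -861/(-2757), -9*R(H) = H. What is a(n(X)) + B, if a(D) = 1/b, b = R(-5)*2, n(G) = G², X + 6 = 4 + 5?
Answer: 11141/9190 ≈ 1.2123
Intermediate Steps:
X = 3 (X = -6 + (4 + 5) = -6 + 9 = 3)
R(H) = -H/9
b = 10/9 (b = -⅑*(-5)*2 = (5/9)*2 = 10/9 ≈ 1.1111)
a(D) = 9/10 (a(D) = 1/(10/9) = 9/10)
B = 287/919 (B = -861*(-1/2757) = 287/919 ≈ 0.31230)
a(n(X)) + B = 9/10 + 287/919 = 11141/9190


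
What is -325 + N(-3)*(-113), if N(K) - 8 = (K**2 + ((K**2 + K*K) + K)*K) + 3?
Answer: 2500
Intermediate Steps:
N(K) = 11 + K**2 + K*(K + 2*K**2) (N(K) = 8 + ((K**2 + ((K**2 + K*K) + K)*K) + 3) = 8 + ((K**2 + ((K**2 + K**2) + K)*K) + 3) = 8 + ((K**2 + (2*K**2 + K)*K) + 3) = 8 + ((K**2 + (K + 2*K**2)*K) + 3) = 8 + ((K**2 + K*(K + 2*K**2)) + 3) = 8 + (3 + K**2 + K*(K + 2*K**2)) = 11 + K**2 + K*(K + 2*K**2))
-325 + N(-3)*(-113) = -325 + (11 + 2*(-3)**2 + 2*(-3)**3)*(-113) = -325 + (11 + 2*9 + 2*(-27))*(-113) = -325 + (11 + 18 - 54)*(-113) = -325 - 25*(-113) = -325 + 2825 = 2500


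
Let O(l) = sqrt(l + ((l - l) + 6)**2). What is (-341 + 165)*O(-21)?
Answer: -176*sqrt(15) ≈ -681.65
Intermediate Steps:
O(l) = sqrt(36 + l) (O(l) = sqrt(l + (0 + 6)**2) = sqrt(l + 6**2) = sqrt(l + 36) = sqrt(36 + l))
(-341 + 165)*O(-21) = (-341 + 165)*sqrt(36 - 21) = -176*sqrt(15)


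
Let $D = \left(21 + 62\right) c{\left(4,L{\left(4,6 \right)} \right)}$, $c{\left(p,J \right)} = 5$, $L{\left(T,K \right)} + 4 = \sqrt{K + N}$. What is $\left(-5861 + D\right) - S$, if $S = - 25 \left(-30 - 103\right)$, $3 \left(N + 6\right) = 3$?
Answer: $-8771$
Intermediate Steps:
$N = -5$ ($N = -6 + \frac{1}{3} \cdot 3 = -6 + 1 = -5$)
$L{\left(T,K \right)} = -4 + \sqrt{-5 + K}$ ($L{\left(T,K \right)} = -4 + \sqrt{K - 5} = -4 + \sqrt{-5 + K}$)
$D = 415$ ($D = \left(21 + 62\right) 5 = 83 \cdot 5 = 415$)
$S = 3325$ ($S = \left(-25\right) \left(-133\right) = 3325$)
$\left(-5861 + D\right) - S = \left(-5861 + 415\right) - 3325 = -5446 - 3325 = -8771$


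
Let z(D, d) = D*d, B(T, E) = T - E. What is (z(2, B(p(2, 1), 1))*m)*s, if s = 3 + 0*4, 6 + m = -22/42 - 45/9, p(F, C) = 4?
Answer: -1452/7 ≈ -207.43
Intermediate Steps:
m = -242/21 (m = -6 + (-22/42 - 45/9) = -6 + (-22*1/42 - 45*⅑) = -6 + (-11/21 - 5) = -6 - 116/21 = -242/21 ≈ -11.524)
s = 3 (s = 3 + 0 = 3)
(z(2, B(p(2, 1), 1))*m)*s = ((2*(4 - 1*1))*(-242/21))*3 = ((2*(4 - 1))*(-242/21))*3 = ((2*3)*(-242/21))*3 = (6*(-242/21))*3 = -484/7*3 = -1452/7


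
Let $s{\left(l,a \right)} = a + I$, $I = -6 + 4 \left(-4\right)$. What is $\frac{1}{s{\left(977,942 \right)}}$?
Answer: $\frac{1}{920} \approx 0.001087$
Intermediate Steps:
$I = -22$ ($I = -6 - 16 = -22$)
$s{\left(l,a \right)} = -22 + a$ ($s{\left(l,a \right)} = a - 22 = -22 + a$)
$\frac{1}{s{\left(977,942 \right)}} = \frac{1}{-22 + 942} = \frac{1}{920}$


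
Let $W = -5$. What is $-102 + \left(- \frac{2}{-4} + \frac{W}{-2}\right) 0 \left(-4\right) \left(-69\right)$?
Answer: $-102$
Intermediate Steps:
$-102 + \left(- \frac{2}{-4} + \frac{W}{-2}\right) 0 \left(-4\right) \left(-69\right) = -102 + \left(- \frac{2}{-4} - \frac{5}{-2}\right) 0 \left(-4\right) \left(-69\right) = -102 + \left(\left(-2\right) \left(- \frac{1}{4}\right) - - \frac{5}{2}\right) 0 \left(-4\right) \left(-69\right) = -102 + \left(\frac{1}{2} + \frac{5}{2}\right) 0 \left(-4\right) \left(-69\right) = -102 + 3 \cdot 0 \left(-4\right) \left(-69\right) = -102 + 0 \left(-4\right) \left(-69\right) = -102 + 0 \left(-69\right) = -102 + 0 = -102$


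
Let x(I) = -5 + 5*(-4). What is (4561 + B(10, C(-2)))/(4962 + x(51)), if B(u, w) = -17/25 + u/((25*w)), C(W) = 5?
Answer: 22802/24685 ≈ 0.92372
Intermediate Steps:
x(I) = -25 (x(I) = -5 - 20 = -25)
B(u, w) = -17/25 + u/(25*w) (B(u, w) = -17*1/25 + u*(1/(25*w)) = -17/25 + u/(25*w))
(4561 + B(10, C(-2)))/(4962 + x(51)) = (4561 + (1/25)*(10 - 17*5)/5)/(4962 - 25) = (4561 + (1/25)*(⅕)*(10 - 85))/4937 = (4561 + (1/25)*(⅕)*(-75))*(1/4937) = (4561 - ⅗)*(1/4937) = (22802/5)*(1/4937) = 22802/24685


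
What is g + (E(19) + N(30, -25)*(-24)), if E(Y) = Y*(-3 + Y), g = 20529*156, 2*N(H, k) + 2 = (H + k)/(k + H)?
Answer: 3202840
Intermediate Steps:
N(H, k) = -1/2 (N(H, k) = -1 + ((H + k)/(k + H))/2 = -1 + ((H + k)/(H + k))/2 = -1 + (1/2)*1 = -1 + 1/2 = -1/2)
g = 3202524
g + (E(19) + N(30, -25)*(-24)) = 3202524 + (19*(-3 + 19) - 1/2*(-24)) = 3202524 + (19*16 + 12) = 3202524 + (304 + 12) = 3202524 + 316 = 3202840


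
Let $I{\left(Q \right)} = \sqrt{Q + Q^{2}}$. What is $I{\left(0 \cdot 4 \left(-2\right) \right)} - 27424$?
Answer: $-27424$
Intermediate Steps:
$I{\left(0 \cdot 4 \left(-2\right) \right)} - 27424 = \sqrt{0 \cdot 4 \left(-2\right) \left(1 + 0 \cdot 4 \left(-2\right)\right)} - 27424 = \sqrt{0 \left(-2\right) \left(1 + 0 \left(-2\right)\right)} - 27424 = \sqrt{0 \left(1 + 0\right)} - 27424 = \sqrt{0 \cdot 1} - 27424 = \sqrt{0} - 27424 = 0 - 27424 = -27424$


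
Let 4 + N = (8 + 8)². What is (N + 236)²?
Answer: 238144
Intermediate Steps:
N = 252 (N = -4 + (8 + 8)² = -4 + 16² = -4 + 256 = 252)
(N + 236)² = (252 + 236)² = 488² = 238144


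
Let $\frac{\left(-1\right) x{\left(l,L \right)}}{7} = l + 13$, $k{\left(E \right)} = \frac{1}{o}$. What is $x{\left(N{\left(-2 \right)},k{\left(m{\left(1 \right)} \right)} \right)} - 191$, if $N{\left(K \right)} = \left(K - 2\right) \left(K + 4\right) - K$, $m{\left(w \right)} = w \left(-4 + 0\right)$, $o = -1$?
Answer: $-240$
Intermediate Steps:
$m{\left(w \right)} = - 4 w$ ($m{\left(w \right)} = w \left(-4\right) = - 4 w$)
$N{\left(K \right)} = - K + \left(-2 + K\right) \left(4 + K\right)$ ($N{\left(K \right)} = \left(-2 + K\right) \left(4 + K\right) - K = - K + \left(-2 + K\right) \left(4 + K\right)$)
$k{\left(E \right)} = -1$ ($k{\left(E \right)} = \frac{1}{-1} = -1$)
$x{\left(l,L \right)} = -91 - 7 l$ ($x{\left(l,L \right)} = - 7 \left(l + 13\right) = - 7 \left(13 + l\right) = -91 - 7 l$)
$x{\left(N{\left(-2 \right)},k{\left(m{\left(1 \right)} \right)} \right)} - 191 = \left(-91 - 7 \left(-8 - 2 + \left(-2\right)^{2}\right)\right) - 191 = \left(-91 - 7 \left(-8 - 2 + 4\right)\right) - 191 = \left(-91 - -42\right) - 191 = \left(-91 + 42\right) - 191 = -49 - 191 = -240$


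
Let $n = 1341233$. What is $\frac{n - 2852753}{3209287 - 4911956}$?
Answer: $\frac{32160}{36227} \approx 0.88774$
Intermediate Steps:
$\frac{n - 2852753}{3209287 - 4911956} = \frac{1341233 - 2852753}{3209287 - 4911956} = - \frac{1511520}{-1702669} = \left(-1511520\right) \left(- \frac{1}{1702669}\right) = \frac{32160}{36227}$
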